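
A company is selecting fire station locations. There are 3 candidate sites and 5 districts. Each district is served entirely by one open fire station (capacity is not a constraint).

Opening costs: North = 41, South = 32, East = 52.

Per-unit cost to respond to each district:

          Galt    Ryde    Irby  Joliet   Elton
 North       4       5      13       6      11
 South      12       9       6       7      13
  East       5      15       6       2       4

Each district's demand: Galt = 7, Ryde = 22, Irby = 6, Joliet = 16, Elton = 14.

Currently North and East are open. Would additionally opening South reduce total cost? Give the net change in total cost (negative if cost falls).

No — net change +32 (cost rises by 32).

Current service cost with {North, East}: 262.
Adding South: each district re-picks its cheapest; new service cost 262, saving 0.
Extra fixed cost: 32. Net change = 32 − 0 = 32.
(Totals: 355 → 387.)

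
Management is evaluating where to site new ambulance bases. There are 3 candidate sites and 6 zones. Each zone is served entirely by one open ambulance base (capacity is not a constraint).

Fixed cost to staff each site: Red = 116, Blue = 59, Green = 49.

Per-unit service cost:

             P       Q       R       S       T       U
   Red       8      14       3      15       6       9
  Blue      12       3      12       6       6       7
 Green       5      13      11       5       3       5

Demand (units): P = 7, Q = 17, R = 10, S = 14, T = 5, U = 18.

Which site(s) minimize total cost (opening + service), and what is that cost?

Open Blue and Green; minimum total cost 479.

For any fixed open set, each zone goes to its cheapest open site; total = fixed + service.
{Blue, Green}: P→Green 5·7=35, Q→Blue 3·17=51, R→Green 11·10=110, S→Green 5·14=70, T→Green 3·5=15, U→Green 5·18=90. Service 371; fixed 108; total 479.
{Red, Blue, Green}: service 291 + fixed 224 = 515
{Red, Blue}: service 377 + fixed 175 = 552
{Green}: service 541 + fixed 49 = 590
No other subset beats 479.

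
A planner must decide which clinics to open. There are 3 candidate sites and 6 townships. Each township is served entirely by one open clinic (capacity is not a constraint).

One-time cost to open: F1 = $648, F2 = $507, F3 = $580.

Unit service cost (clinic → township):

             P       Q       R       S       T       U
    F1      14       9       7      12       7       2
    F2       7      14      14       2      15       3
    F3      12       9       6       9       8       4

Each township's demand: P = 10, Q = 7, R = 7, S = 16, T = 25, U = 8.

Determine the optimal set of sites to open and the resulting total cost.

For any fixed open set, each township goes to its cheapest open site; total = fixed + service.
{F3}: P→F3 12·10=120, Q→F3 9·7=63, R→F3 6·7=42, S→F3 9·16=144, T→F3 8·25=200, U→F3 4·8=32. Service 601; fixed 580; total 1181.
{F2}: service 697 + fixed 507 = 1204
{F1}: service 635 + fixed 648 = 1283
{F1, F2, F3}: P→F2 7·10=70, Q→F1 9·7=63, R→F3 6·7=42, S→F2 2·16=32, T→F1 7·25=175, U→F1 2·8=16. Service 398; fixed 1735; total 2133.
No other subset beats 1181.

Open F3 only; minimum total cost 1181.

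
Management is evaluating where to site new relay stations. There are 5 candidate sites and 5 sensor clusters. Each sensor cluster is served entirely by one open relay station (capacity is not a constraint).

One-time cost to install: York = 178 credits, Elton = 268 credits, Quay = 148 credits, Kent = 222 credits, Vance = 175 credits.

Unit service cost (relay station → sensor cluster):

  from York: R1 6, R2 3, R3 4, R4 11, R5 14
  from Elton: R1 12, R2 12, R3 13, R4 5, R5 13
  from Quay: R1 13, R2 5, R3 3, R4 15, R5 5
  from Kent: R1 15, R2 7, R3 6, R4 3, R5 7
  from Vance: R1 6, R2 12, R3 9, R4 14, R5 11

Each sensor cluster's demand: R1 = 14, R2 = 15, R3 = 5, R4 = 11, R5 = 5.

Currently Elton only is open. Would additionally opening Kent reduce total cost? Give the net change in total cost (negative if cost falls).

Current service cost with {Elton}: 533.
Adding Kent: each sensor cluster re-picks its cheapest; new service cost 371, saving 162.
Extra fixed cost: 222. Net change = 222 − 162 = 60.
(Totals: 801 → 861.)

No — net change +60 (cost rises by 60).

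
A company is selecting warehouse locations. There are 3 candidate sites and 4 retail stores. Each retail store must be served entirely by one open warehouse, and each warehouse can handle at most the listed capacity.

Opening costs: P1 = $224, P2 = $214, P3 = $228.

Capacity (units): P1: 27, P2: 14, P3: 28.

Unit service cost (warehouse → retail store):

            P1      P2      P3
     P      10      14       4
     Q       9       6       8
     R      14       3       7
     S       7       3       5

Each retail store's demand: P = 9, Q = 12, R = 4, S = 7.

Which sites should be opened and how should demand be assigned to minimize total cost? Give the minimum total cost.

Minimum total cost: 607

Open {P2, P3}: P→P3 4·9=36, Q→P3 8·12=96, R→P2 3·4=12, S→P2 3·7=21.
Loads: P2 carries 11/14, P3 carries 21/28. Service 165; fixed 442; total 607.
Next best feasible plan costs 613.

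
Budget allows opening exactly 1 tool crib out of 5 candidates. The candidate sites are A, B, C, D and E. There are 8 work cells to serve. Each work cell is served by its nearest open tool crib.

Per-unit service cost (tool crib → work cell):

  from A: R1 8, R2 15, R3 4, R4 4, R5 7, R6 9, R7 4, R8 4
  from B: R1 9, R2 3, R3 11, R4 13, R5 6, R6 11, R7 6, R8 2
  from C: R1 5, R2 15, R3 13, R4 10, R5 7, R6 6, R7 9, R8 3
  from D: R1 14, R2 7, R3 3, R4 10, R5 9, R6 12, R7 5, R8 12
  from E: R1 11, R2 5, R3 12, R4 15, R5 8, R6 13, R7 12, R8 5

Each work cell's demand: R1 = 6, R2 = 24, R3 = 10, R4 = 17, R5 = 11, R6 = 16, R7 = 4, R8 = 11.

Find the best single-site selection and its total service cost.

With exactly 1 open, each work cell uses its cheapest among the chosen.
{B}: R1→B 9·6=54, R2→B 3·24=72, R3→B 11·10=110, R4→B 13·17=221, R5→B 6·11=66, R6→B 11·16=176, R7→B 6·4=24, R8→B 2·11=22. Service cost 745.
{A}: service cost 797
{D}: service cost 895
Among all 5 size-1 choices, {B} is lowest.

Choose B only; total service cost 745.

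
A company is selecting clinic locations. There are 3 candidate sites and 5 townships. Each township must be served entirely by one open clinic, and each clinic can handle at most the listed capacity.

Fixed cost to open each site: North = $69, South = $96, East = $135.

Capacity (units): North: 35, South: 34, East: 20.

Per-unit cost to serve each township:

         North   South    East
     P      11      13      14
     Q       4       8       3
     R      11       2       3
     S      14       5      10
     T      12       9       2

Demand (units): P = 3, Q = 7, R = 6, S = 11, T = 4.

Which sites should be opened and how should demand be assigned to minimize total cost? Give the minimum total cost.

Minimum total cost: 294

Open {South}: P→South 13·3=39, Q→South 8·7=56, R→South 2·6=12, S→South 5·11=55, T→South 9·4=36.
Loads: South carries 31/34. Service 198; fixed 96; total 294.
Next best feasible plan costs 329.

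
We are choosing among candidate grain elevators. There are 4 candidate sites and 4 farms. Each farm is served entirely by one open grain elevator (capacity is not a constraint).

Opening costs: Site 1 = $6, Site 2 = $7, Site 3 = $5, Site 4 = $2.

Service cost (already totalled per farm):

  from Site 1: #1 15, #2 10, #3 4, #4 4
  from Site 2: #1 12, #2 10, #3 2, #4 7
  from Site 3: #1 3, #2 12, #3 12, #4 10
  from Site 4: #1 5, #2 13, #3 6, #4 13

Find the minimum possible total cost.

For any fixed open set, each farm goes to its cheapest open site; total = fixed + service.
{Site 1, Site 4}: #1→Site 4 5, #2→Site 1 10, #3→Site 1 4, #4→Site 1 4. Service 23; fixed 8; total 31.
{Site 1, Site 3}: #1→Site 3 3, #2→Site 1 10, #3→Site 1 4, #4→Site 1 4. Service 21; fixed 11; total 32.
{Site 2, Site 4}: service 24 + fixed 9 = 33
{Site 1, Site 2, Site 3, Site 4}: #1→Site 3 3, #2→Site 1 10, #3→Site 2 2, #4→Site 1 4. Service 19; fixed 20; total 39.
No other subset beats 31.

Minimum total cost: 31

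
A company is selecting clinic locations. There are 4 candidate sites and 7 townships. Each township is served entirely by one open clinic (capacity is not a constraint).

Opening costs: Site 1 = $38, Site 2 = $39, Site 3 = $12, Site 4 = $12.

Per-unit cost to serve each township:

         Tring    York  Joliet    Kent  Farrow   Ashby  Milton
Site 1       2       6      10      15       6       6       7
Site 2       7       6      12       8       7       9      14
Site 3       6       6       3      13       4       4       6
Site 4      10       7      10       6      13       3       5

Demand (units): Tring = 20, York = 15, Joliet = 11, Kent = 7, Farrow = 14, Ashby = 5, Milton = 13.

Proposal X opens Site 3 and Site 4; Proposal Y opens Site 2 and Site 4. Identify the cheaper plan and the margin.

Proposal X: {Site 3, Site 4}: Tring→Site 3 6·20=120, York→Site 3 6·15=90, Joliet→Site 3 3·11=33, Kent→Site 4 6·7=42, Farrow→Site 3 4·14=56, Ashby→Site 4 3·5=15, Milton→Site 4 5·13=65. Service 421; fixed 24; total 445.
Proposal Y: {Site 2, Site 4}: Tring→Site 2 7·20=140, York→Site 2 6·15=90, Joliet→Site 4 10·11=110, Kent→Site 4 6·7=42, Farrow→Site 2 7·14=98, Ashby→Site 4 3·5=15, Milton→Site 4 5·13=65. Service 560; fixed 51; total 611.
Difference: |445 − 611| = 166.

Proposal X is cheaper by 166.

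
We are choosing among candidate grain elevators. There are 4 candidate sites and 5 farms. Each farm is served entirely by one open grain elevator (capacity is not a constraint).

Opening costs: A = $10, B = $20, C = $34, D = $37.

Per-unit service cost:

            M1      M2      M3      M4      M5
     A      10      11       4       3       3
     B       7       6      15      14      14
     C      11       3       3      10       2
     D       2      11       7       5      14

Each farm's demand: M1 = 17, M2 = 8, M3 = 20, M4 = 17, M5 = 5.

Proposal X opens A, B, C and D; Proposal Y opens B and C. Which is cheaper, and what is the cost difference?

Proposal X: {A, B, C, D}: M1→D 2·17=34, M2→C 3·8=24, M3→C 3·20=60, M4→A 3·17=51, M5→C 2·5=10. Service 179; fixed 101; total 280.
Proposal Y: {B, C}: M1→B 7·17=119, M2→C 3·8=24, M3→C 3·20=60, M4→C 10·17=170, M5→C 2·5=10. Service 383; fixed 54; total 437.
Difference: |280 − 437| = 157.

Proposal X is cheaper by 157.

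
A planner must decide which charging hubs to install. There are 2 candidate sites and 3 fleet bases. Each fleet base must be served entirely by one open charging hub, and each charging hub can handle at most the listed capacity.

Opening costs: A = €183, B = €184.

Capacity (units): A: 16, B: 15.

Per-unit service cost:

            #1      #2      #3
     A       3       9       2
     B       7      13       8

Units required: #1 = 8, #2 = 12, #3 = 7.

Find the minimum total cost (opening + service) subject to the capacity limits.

Open {A, B}: #1→A 3·8=24, #2→B 13·12=156, #3→A 2·7=14.
Loads: A carries 15/16, B carries 12/15. Service 194; fixed 367; total 561.
Next best feasible plan costs 587.

Minimum total cost: 561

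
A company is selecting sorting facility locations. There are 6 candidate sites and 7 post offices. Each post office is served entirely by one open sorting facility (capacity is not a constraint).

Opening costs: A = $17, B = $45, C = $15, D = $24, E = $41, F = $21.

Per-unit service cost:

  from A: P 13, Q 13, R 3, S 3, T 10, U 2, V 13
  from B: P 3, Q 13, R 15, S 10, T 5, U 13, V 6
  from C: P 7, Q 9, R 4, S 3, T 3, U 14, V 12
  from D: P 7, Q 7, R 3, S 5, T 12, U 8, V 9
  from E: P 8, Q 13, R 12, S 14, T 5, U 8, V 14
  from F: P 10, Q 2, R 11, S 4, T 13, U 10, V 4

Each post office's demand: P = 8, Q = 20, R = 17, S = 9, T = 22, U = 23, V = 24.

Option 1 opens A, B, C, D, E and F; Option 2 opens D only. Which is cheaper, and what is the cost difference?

Option 1: {A, B, C, D, E, F}: P→B 3·8=24, Q→F 2·20=40, R→A 3·17=51, S→A 3·9=27, T→C 3·22=66, U→A 2·23=46, V→F 4·24=96. Service 350; fixed 163; total 513.
Option 2: {D}: P→D 7·8=56, Q→D 7·20=140, R→D 3·17=51, S→D 5·9=45, T→D 12·22=264, U→D 8·23=184, V→D 9·24=216. Service 956; fixed 24; total 980.
Difference: |513 − 980| = 467.

Option 1 is cheaper by 467.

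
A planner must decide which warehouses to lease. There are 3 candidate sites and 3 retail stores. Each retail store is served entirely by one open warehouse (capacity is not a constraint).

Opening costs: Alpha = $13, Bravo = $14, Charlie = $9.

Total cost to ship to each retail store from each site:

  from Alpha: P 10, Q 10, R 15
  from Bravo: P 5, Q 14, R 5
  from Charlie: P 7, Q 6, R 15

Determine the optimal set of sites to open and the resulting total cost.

Open Charlie only; minimum total cost 37.

For any fixed open set, each retail store goes to its cheapest open site; total = fixed + service.
{Charlie}: P→Charlie 7, Q→Charlie 6, R→Charlie 15. Service 28; fixed 9; total 37.
{Bravo}: service 24 + fixed 14 = 38
{Bravo, Charlie}: P→Bravo 5, Q→Charlie 6, R→Bravo 5. Service 16; fixed 23; total 39.
{Alpha, Bravo, Charlie}: service 16 + fixed 36 = 52
(All 7 nonempty subsets were checked; Charlie only is lowest.)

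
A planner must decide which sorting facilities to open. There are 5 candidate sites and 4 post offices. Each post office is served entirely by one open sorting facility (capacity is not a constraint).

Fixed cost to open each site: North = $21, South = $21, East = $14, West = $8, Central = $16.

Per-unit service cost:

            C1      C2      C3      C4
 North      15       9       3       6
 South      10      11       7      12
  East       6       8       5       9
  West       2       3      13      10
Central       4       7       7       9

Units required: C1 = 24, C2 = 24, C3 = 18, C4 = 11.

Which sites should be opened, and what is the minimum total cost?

For any fixed open set, each post office goes to its cheapest open site; total = fixed + service.
{North, West}: C1→West 2·24=48, C2→West 3·24=72, C3→North 3·18=54, C4→North 6·11=66. Service 240; fixed 29; total 269.
{North, East, West}: service 240 + fixed 43 = 283
{North, West, Central}: C1→West 2·24=48, C2→West 3·24=72, C3→North 3·18=54, C4→North 6·11=66. Service 240; fixed 45; total 285.
{North, South, East, West, Central}: C1→West 2·24=48, C2→West 3·24=72, C3→North 3·18=54, C4→North 6·11=66. Service 240; fixed 80; total 320.
No other subset beats 269.

Open North and West; minimum total cost 269.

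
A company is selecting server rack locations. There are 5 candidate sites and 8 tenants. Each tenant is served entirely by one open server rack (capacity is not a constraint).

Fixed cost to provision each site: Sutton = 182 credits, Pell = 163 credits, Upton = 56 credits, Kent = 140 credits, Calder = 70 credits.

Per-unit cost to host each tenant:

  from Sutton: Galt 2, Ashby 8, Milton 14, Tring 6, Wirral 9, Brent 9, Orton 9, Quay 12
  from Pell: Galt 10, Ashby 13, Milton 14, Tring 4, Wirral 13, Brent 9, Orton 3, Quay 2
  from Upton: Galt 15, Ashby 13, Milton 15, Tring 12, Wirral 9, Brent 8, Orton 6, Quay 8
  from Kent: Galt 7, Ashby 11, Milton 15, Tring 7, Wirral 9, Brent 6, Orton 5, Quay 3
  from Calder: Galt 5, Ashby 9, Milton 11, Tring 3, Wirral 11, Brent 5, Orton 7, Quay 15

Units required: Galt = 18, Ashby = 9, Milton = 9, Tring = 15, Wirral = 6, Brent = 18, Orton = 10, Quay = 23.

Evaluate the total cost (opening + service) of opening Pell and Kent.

Each tenant is assigned to its cheapest site among the open ones.
{Pell, Kent}: Galt→Kent 7·18=126, Ashby→Kent 11·9=99, Milton→Pell 14·9=126, Tring→Pell 4·15=60, Wirral→Kent 9·6=54, Brent→Kent 6·18=108, Orton→Pell 3·10=30, Quay→Pell 2·23=46. Service 649; fixed 303; total 952.

Total cost: 952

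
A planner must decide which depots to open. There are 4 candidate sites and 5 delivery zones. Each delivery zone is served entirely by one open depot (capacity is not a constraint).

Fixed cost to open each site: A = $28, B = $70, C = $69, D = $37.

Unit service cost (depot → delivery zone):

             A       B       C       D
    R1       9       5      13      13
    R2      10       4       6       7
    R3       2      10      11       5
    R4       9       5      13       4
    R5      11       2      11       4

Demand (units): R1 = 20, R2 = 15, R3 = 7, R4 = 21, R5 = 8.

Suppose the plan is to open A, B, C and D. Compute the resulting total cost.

Each delivery zone is assigned to its cheapest site among the open ones.
{A, B, C, D}: R1→B 5·20=100, R2→B 4·15=60, R3→A 2·7=14, R4→D 4·21=84, R5→B 2·8=16. Service 274; fixed 204; total 478.

Total cost: 478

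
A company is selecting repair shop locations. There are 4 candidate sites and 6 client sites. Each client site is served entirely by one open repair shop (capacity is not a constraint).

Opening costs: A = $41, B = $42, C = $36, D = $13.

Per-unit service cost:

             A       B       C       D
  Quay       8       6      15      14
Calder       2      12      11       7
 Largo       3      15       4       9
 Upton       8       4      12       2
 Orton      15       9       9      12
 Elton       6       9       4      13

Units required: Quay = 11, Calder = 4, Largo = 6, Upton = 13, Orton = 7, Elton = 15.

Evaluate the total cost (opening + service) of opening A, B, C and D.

Total cost: 373

Each client site is assigned to its cheapest site among the open ones.
{A, B, C, D}: Quay→B 6·11=66, Calder→A 2·4=8, Largo→A 3·6=18, Upton→D 2·13=26, Orton→B 9·7=63, Elton→C 4·15=60. Service 241; fixed 132; total 373.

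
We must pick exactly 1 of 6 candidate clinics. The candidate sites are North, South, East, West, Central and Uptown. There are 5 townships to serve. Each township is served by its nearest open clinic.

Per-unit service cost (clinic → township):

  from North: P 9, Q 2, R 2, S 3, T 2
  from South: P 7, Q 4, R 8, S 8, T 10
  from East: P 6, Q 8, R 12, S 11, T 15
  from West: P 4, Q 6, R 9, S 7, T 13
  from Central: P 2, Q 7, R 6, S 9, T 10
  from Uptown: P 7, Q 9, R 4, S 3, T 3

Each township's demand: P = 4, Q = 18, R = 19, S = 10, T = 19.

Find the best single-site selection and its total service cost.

With exactly 1 open, each township uses its cheapest among the chosen.
{North}: P→North 9·4=36, Q→North 2·18=36, R→North 2·19=38, S→North 3·10=30, T→North 2·19=38. Service cost 178.
{Uptown}: service cost 353
{South}: service cost 522
Among all 6 size-1 choices, {North} is lowest.

Choose North only; total service cost 178.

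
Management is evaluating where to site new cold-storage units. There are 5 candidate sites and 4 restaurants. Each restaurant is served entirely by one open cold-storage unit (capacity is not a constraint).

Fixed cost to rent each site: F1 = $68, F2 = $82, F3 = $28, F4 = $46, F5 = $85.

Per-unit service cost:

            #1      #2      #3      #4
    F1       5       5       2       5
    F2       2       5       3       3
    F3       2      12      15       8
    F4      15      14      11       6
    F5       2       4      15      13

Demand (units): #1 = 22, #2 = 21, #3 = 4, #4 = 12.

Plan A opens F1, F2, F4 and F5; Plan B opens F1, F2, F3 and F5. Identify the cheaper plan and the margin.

Plan A: {F1, F2, F4, F5}: #1→F2 2·22=44, #2→F5 4·21=84, #3→F1 2·4=8, #4→F2 3·12=36. Service 172; fixed 281; total 453.
Plan B: {F1, F2, F3, F5}: #1→F2 2·22=44, #2→F5 4·21=84, #3→F1 2·4=8, #4→F2 3·12=36. Service 172; fixed 263; total 435.
Difference: |453 − 435| = 18.

Plan B is cheaper by 18.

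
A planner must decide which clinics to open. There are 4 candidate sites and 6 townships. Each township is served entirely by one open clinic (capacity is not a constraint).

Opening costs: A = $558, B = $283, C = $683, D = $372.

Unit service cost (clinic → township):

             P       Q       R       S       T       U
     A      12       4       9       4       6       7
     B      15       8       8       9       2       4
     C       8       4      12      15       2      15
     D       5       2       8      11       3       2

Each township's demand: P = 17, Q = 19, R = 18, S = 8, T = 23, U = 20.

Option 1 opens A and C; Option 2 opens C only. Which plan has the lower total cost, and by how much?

Option 1: {A, C}: P→C 8·17=136, Q→A 4·19=76, R→A 9·18=162, S→A 4·8=32, T→C 2·23=46, U→A 7·20=140. Service 592; fixed 1241; total 1833.
Option 2: {C}: P→C 8·17=136, Q→C 4·19=76, R→C 12·18=216, S→C 15·8=120, T→C 2·23=46, U→C 15·20=300. Service 894; fixed 683; total 1577.
Difference: |1833 − 1577| = 256.

Option 2 is cheaper by 256.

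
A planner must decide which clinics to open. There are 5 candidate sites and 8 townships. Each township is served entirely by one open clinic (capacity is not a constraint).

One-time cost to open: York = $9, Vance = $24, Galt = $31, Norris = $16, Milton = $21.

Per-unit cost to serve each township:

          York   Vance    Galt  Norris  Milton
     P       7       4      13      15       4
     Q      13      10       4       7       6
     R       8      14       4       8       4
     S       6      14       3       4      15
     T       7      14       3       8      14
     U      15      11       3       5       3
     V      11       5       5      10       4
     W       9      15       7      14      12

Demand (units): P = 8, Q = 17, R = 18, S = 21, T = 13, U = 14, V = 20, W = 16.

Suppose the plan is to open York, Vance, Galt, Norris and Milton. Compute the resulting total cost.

Total cost: 609

Each township is assigned to its cheapest site among the open ones.
{York, Vance, Galt, Norris, Milton}: P→Vance 4·8=32, Q→Galt 4·17=68, R→Galt 4·18=72, S→Galt 3·21=63, T→Galt 3·13=39, U→Galt 3·14=42, V→Milton 4·20=80, W→Galt 7·16=112. Service 508; fixed 101; total 609.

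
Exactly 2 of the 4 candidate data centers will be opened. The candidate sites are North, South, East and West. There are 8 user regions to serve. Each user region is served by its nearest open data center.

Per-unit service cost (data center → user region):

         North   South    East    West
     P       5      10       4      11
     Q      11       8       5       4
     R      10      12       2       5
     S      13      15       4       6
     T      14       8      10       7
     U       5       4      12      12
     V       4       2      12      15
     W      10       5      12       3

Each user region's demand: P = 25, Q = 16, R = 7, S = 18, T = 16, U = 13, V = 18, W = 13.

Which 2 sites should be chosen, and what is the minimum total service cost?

Choose South and East; total service cost 547.

With exactly 2 open, each user region uses its cheapest among the chosen.
{South, East}: P→East 4·25=100, Q→East 5·16=80, R→East 2·7=14, S→East 4·18=72, T→South 8·16=128, U→South 4·13=52, V→South 2·18=36, W→South 5·13=65. Service cost 547.
{North, West}: service cost 620
{North, East}: service cost 693
Among all 6 size-2 choices, {South, East} is lowest.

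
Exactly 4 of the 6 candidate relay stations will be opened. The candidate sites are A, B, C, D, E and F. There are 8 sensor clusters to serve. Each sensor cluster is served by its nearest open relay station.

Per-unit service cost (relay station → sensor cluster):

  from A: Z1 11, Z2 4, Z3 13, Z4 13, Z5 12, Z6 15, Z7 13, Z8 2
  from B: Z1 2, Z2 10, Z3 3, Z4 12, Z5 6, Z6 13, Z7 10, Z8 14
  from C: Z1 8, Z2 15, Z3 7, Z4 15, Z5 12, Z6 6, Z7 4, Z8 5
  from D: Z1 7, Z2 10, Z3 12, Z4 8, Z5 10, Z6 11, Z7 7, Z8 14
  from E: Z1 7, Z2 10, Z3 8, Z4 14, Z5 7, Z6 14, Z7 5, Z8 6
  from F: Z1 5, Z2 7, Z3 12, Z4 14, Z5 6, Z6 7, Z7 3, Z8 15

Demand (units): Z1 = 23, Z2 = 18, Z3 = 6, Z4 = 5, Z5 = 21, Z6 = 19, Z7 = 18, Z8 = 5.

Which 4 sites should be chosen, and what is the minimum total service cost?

Choose A, B, C and D; total service cost 498.

With exactly 4 open, each sensor cluster uses its cheapest among the chosen.
{A, B, C, D}: Z1→B 2·23=46, Z2→A 4·18=72, Z3→B 3·6=18, Z4→D 8·5=40, Z5→B 6·21=126, Z6→C 6·19=114, Z7→C 4·18=72, Z8→A 2·5=10. Service cost 498.
{A, B, D, F}: service cost 499
{A, B, C, F}: service cost 500
Among all 15 size-4 choices, {A, B, C, D} is lowest.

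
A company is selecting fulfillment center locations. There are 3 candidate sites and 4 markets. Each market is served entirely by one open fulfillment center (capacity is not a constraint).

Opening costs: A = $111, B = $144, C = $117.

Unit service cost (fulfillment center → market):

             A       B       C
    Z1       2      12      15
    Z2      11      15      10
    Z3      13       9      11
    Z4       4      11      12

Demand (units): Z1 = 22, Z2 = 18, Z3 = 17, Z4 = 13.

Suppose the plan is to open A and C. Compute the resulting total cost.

Total cost: 691

Each market is assigned to its cheapest site among the open ones.
{A, C}: Z1→A 2·22=44, Z2→C 10·18=180, Z3→C 11·17=187, Z4→A 4·13=52. Service 463; fixed 228; total 691.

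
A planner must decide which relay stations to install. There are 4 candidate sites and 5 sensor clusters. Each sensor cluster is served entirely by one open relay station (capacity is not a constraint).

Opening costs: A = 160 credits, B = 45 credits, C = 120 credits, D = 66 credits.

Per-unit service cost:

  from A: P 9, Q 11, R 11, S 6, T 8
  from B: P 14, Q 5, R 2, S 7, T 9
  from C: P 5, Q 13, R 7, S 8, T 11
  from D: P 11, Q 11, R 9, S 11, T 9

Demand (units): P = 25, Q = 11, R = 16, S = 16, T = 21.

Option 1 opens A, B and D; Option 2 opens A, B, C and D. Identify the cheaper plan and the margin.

Option 1 is cheaper by 20.

Option 1: {A, B, D}: P→A 9·25=225, Q→B 5·11=55, R→B 2·16=32, S→A 6·16=96, T→A 8·21=168. Service 576; fixed 271; total 847.
Option 2: {A, B, C, D}: P→C 5·25=125, Q→B 5·11=55, R→B 2·16=32, S→A 6·16=96, T→A 8·21=168. Service 476; fixed 391; total 867.
Difference: |847 − 867| = 20.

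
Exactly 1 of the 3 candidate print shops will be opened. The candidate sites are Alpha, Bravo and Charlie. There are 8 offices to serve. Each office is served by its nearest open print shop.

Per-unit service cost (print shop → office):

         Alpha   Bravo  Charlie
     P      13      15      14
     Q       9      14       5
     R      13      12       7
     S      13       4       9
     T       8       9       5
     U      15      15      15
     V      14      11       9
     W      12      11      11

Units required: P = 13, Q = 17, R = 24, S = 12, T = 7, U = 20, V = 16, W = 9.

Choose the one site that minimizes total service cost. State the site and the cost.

Choose Charlie only; total service cost 1121.

With exactly 1 open, each office uses its cheapest among the chosen.
{Charlie}: P→Charlie 14·13=182, Q→Charlie 5·17=85, R→Charlie 7·24=168, S→Charlie 9·12=108, T→Charlie 5·7=35, U→Charlie 15·20=300, V→Charlie 9·16=144, W→Charlie 11·9=99. Service cost 1121.
{Bravo}: service cost 1407
{Alpha}: service cost 1478
Among all 3 size-1 choices, {Charlie} is lowest.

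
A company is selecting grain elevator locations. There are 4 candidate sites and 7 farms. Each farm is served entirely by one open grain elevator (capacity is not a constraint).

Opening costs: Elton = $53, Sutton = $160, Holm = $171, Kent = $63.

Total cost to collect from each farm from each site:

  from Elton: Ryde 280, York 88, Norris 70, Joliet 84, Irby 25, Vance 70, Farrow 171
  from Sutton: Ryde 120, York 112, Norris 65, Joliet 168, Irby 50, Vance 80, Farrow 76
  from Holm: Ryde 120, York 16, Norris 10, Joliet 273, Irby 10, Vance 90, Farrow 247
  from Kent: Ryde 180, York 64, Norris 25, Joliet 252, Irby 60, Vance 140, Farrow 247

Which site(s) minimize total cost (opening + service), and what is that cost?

For any fixed open set, each farm goes to its cheapest open site; total = fixed + service.
{Elton, Holm}: Ryde→Holm 120, York→Holm 16, Norris→Holm 10, Joliet→Elton 84, Irby→Holm 10, Vance→Elton 70, Farrow→Elton 171. Service 481; fixed 224; total 705.
{Elton, Kent}: Ryde→Kent 180, York→Kent 64, Norris→Kent 25, Joliet→Elton 84, Irby→Elton 25, Vance→Elton 70, Farrow→Elton 171. Service 619; fixed 116; total 735.
{Elton, Sutton, Kent}: service 464 + fixed 276 = 740
{Elton, Sutton, Holm, Kent}: Ryde→Sutton 120, York→Holm 16, Norris→Holm 10, Joliet→Elton 84, Irby→Holm 10, Vance→Elton 70, Farrow→Sutton 76. Service 386; fixed 447; total 833.
(All 15 nonempty subsets were checked; Elton and Holm is lowest.)

Open Elton and Holm; minimum total cost 705.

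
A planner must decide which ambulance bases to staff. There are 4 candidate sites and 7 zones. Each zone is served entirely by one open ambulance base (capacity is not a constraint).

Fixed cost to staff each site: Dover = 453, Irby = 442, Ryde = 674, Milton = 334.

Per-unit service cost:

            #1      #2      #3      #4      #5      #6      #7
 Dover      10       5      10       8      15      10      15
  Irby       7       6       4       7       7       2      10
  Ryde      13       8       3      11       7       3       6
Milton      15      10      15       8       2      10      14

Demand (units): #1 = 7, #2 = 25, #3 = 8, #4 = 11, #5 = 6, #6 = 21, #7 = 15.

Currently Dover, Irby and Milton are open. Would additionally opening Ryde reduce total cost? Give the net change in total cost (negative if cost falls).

Current service cost with {Dover, Irby, Milton}: 487.
Adding Ryde: each zone re-picks its cheapest; new service cost 419, saving 68.
Extra fixed cost: 674. Net change = 674 − 68 = 606.
(Totals: 1716 → 2322.)

No — net change +606 (cost rises by 606).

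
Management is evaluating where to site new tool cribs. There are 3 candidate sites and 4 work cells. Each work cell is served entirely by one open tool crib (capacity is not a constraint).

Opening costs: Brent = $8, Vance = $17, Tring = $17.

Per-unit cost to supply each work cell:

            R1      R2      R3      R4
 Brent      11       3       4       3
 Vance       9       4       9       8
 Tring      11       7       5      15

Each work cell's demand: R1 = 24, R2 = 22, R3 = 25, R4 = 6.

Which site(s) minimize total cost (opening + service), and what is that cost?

Open Brent and Vance; minimum total cost 425.

For any fixed open set, each work cell goes to its cheapest open site; total = fixed + service.
{Brent, Vance}: R1→Vance 9·24=216, R2→Brent 3·22=66, R3→Brent 4·25=100, R4→Brent 3·6=18. Service 400; fixed 25; total 425.
{Brent, Vance, Tring}: service 400 + fixed 42 = 442
{Brent}: service 448 + fixed 8 = 456
No other subset beats 425.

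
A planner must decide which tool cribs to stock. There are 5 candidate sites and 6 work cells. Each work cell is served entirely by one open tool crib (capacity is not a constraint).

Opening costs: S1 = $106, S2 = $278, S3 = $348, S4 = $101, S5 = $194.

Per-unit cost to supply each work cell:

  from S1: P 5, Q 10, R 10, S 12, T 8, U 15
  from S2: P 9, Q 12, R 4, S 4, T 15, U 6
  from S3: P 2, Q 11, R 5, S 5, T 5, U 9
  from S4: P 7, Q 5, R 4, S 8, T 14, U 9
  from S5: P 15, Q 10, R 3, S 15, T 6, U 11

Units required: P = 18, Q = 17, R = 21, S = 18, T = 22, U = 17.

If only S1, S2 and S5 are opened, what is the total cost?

Each work cell is assigned to its cheapest site among the open ones.
{S1, S2, S5}: P→S1 5·18=90, Q→S1 10·17=170, R→S5 3·21=63, S→S2 4·18=72, T→S5 6·22=132, U→S2 6·17=102. Service 629; fixed 578; total 1207.

Total cost: 1207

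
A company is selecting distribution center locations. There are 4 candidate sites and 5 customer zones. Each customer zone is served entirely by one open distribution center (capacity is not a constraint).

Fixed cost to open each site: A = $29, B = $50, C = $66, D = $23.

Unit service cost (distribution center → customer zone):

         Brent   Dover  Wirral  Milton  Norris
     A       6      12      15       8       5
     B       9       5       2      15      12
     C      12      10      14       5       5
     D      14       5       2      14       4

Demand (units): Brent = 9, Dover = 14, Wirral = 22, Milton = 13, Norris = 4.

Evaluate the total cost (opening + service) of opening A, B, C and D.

Total cost: 417

Each customer zone is assigned to its cheapest site among the open ones.
{A, B, C, D}: Brent→A 6·9=54, Dover→B 5·14=70, Wirral→B 2·22=44, Milton→C 5·13=65, Norris→D 4·4=16. Service 249; fixed 168; total 417.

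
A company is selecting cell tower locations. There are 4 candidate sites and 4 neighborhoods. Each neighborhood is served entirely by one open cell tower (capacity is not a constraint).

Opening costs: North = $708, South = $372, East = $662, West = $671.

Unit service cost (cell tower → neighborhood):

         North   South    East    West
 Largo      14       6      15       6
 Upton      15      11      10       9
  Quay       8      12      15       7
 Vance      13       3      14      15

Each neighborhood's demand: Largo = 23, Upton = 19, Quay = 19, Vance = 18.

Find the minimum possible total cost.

For any fixed open set, each neighborhood goes to its cheapest open site; total = fixed + service.
{South}: Largo→South 6·23=138, Upton→South 11·19=209, Quay→South 12·19=228, Vance→South 3·18=54. Service 629; fixed 372; total 1001.
{West}: service 712 + fixed 671 = 1383
{South, West}: service 496 + fixed 1043 = 1539
{North, South, East, West}: service 496 + fixed 2413 = 2909
No other subset beats 1001.

Minimum total cost: 1001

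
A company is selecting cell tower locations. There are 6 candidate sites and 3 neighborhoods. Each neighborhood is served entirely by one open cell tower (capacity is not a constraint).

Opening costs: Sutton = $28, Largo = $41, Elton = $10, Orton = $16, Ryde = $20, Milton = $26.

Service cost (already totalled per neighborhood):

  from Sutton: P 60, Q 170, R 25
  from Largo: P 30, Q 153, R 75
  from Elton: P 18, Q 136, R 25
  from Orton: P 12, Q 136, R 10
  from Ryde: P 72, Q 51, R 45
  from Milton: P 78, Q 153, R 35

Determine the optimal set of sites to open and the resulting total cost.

Open Orton and Ryde; minimum total cost 109.

For any fixed open set, each neighborhood goes to its cheapest open site; total = fixed + service.
{Orton, Ryde}: P→Orton 12, Q→Ryde 51, R→Orton 10. Service 73; fixed 36; total 109.
{Elton, Orton, Ryde}: service 73 + fixed 46 = 119
{Elton, Ryde}: P→Elton 18, Q→Ryde 51, R→Elton 25. Service 94; fixed 30; total 124.
{Sutton, Largo, Elton, Orton, Ryde, Milton}: P→Orton 12, Q→Ryde 51, R→Orton 10. Service 73; fixed 141; total 214.
No other subset beats 109.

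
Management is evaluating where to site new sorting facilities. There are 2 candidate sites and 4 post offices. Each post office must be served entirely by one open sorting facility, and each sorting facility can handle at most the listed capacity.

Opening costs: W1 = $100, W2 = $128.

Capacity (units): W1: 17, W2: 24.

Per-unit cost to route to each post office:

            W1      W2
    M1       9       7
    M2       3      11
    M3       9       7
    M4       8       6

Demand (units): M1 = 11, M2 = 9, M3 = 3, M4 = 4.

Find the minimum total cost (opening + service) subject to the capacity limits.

Minimum total cost: 377

Open {W1, W2}: M1→W2 7·11=77, M2→W1 3·9=27, M3→W2 7·3=21, M4→W2 6·4=24.
Loads: W1 carries 9/17, W2 carries 18/24. Service 149; fixed 228; total 377.
Next best feasible plan costs 383.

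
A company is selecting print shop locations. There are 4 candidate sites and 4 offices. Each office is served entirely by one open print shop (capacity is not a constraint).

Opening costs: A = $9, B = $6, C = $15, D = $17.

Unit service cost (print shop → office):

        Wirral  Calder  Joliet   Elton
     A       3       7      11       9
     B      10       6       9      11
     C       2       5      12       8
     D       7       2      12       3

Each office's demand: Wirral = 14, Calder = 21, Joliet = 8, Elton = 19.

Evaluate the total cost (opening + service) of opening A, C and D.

Total cost: 256

Each office is assigned to its cheapest site among the open ones.
{A, C, D}: Wirral→C 2·14=28, Calder→D 2·21=42, Joliet→A 11·8=88, Elton→D 3·19=57. Service 215; fixed 41; total 256.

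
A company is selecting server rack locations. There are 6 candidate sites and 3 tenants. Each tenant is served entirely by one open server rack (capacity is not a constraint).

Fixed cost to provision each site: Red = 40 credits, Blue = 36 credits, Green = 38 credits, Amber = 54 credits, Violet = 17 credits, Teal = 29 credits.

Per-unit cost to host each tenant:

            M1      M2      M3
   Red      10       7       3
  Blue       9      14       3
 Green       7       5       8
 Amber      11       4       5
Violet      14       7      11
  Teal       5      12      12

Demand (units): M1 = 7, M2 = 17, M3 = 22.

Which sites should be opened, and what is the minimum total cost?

Open Blue and Green; minimum total cost 274.

For any fixed open set, each tenant goes to its cheapest open site; total = fixed + service.
{Blue, Green}: M1→Green 7·7=49, M2→Green 5·17=85, M3→Blue 3·22=66. Service 200; fixed 74; total 274.
{Red, Green}: M1→Green 7·7=49, M2→Green 5·17=85, M3→Red 3·22=66. Service 200; fixed 78; total 278.
{Blue, Amber}: service 197 + fixed 90 = 287
{Red, Blue, Green, Amber, Violet, Teal}: service 169 + fixed 214 = 383
No other subset beats 274.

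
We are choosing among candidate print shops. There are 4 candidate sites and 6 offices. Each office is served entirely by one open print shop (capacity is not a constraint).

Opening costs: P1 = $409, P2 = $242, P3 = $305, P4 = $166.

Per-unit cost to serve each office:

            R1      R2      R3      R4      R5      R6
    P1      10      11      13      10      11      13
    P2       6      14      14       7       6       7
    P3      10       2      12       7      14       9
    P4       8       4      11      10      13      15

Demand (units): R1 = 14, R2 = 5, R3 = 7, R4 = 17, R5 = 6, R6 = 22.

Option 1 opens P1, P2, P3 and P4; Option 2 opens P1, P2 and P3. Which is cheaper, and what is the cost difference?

Option 2 is cheaper by 159.

Option 1: {P1, P2, P3, P4}: R1→P2 6·14=84, R2→P3 2·5=10, R3→P4 11·7=77, R4→P2 7·17=119, R5→P2 6·6=36, R6→P2 7·22=154. Service 480; fixed 1122; total 1602.
Option 2: {P1, P2, P3}: R1→P2 6·14=84, R2→P3 2·5=10, R3→P3 12·7=84, R4→P2 7·17=119, R5→P2 6·6=36, R6→P2 7·22=154. Service 487; fixed 956; total 1443.
Difference: |1602 − 1443| = 159.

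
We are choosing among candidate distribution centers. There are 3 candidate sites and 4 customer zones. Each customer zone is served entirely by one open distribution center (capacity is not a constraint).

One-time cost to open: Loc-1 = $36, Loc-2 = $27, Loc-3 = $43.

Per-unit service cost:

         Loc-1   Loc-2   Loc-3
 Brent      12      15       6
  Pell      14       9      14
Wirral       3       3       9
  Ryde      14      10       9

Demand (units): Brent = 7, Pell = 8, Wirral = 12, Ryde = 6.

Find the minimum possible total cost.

Minimum total cost: 274

For any fixed open set, each customer zone goes to its cheapest open site; total = fixed + service.
{Loc-2, Loc-3}: Brent→Loc-3 6·7=42, Pell→Loc-2 9·8=72, Wirral→Loc-2 3·12=36, Ryde→Loc-3 9·6=54. Service 204; fixed 70; total 274.
{Loc-2}: service 273 + fixed 27 = 300
{Loc-1, Loc-2, Loc-3}: service 204 + fixed 106 = 310
(All 7 nonempty subsets were checked; Loc-2 and Loc-3 is lowest.)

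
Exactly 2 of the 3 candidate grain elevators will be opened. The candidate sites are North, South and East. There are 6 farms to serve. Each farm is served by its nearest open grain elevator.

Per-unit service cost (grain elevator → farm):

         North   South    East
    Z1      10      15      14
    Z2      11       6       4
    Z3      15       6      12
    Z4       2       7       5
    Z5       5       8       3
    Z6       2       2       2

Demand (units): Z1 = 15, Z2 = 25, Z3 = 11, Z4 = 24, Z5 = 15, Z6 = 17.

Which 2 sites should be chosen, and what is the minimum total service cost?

With exactly 2 open, each farm uses its cheapest among the chosen.
{North, East}: Z1→North 10·15=150, Z2→East 4·25=100, Z3→East 12·11=132, Z4→North 2·24=48, Z5→East 3·15=45, Z6→North 2·17=34. Service cost 509.
{North, South}: service cost 523
{South, East}: service cost 575
Among all 3 size-2 choices, {North, East} is lowest.

Choose North and East; total service cost 509.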